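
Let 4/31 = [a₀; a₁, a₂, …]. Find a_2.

4 = 0·31 + 4   →  a_0 = 0
31 = 7·4 + 3   →  a_1 = 7
4 = 1·3 + 1   →  a_2 = 1

1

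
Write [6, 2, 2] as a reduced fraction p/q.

Fold from the inside: start with 2/1.
  2 + 1/2 = 5/2
  6 + 2/5 = 32/5

32/5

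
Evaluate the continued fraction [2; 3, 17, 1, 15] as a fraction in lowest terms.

2041/877

Fold from the inside: start with 15/1.
  1 + 1/15 = 16/15
  17 + 15/16 = 287/16
  3 + 16/287 = 877/287
  2 + 287/877 = 2041/877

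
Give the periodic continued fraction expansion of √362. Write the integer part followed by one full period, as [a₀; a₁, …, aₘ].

a₀ = ⌊√362⌋ = 19.
With m₀=0, d₀=1 and mₖ₊₁ = dₖaₖ − mₖ, dₖ₊₁ = (n − mₖ₊₁²)/dₖ, aₖ₊₁ = ⌊(a₀+mₖ₊₁)/dₖ₊₁⌋:
  k=1: m=19, d=1, a=38
d=1 and a=2a₀=38 at k=1, so the next step gives (m, d) = (19, 1) again — its k=1 value — and the period has length 1.

[19; 38]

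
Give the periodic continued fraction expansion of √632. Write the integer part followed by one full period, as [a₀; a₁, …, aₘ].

a₀ = ⌊√632⌋ = 25.
With m₀=0, d₀=1 and mₖ₊₁ = dₖaₖ − mₖ, dₖ₊₁ = (n − mₖ₊₁²)/dₖ, aₖ₊₁ = ⌊(a₀+mₖ₊₁)/dₖ₊₁⌋:
  k=1: m=25, d=7, a=7
  k=2: m=24, d=8, a=6
  k=3: m=24, d=7, a=7
  k=4: m=25, d=1, a=50
d=1 and a=2a₀=50 at k=4, so the next step gives (m, d) = (25, 7) again — its k=1 value — and the period has length 4.

[25; 7, 6, 7, 50]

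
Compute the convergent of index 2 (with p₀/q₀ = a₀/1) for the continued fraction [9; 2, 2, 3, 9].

Using pₖ = aₖpₖ₋₁ + pₖ₋₂, qₖ = aₖqₖ₋₁ + qₖ₋₂ (with p₋₁=1, p₋₂=0, q₋₁=0, q₋₂=1):
  k=0: a=9, p=9, q=1
  k=1: a=2, p=19, q=2
  k=2: a=2, p=47, q=5

47/5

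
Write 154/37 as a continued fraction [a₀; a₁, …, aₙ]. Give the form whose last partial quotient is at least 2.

154 = 4*37 + 6
37 = 6*6 + 1
6 = 6*1 + 0  (stop)
So 154/37 = [4; 6, 6].

[4; 6, 6]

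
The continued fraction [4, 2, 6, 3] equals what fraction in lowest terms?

Fold from the inside: start with 3/1.
  6 + 1/3 = 19/3
  2 + 3/19 = 41/19
  4 + 19/41 = 183/41

183/41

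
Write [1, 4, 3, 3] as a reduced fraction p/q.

Using pₖ = aₖpₖ₋₁ + pₖ₋₂ and qₖ = aₖqₖ₋₁ + qₖ₋₂:
  k=0: a=1, p=1, q=1
  k=1: a=4, p=5, q=4
  k=2: a=3, p=16, q=13
  k=3: a=3, p=53, q=43

53/43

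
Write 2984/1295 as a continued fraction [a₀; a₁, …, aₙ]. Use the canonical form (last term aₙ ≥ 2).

2984 = 2×1295 + 394
1295 = 3×394 + 113
394 = 3×113 + 55
113 = 2×55 + 3
55 = 18×3 + 1
3 = 3×1 + 0  (stop)
So 2984/1295 = [2; 3, 3, 2, 18, 3].

[2; 3, 3, 2, 18, 3]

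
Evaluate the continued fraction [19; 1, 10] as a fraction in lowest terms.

219/11

Fold from the inside: start with 10/1.
  1 + 1/10 = 11/10
  19 + 10/11 = 219/11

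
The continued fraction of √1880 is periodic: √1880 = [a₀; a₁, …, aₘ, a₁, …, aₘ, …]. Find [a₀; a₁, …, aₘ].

[43; 2, 1, 3, 1, 2, 86]

a₀ = ⌊√1880⌋ = 43.
With m₀=0, d₀=1 and mₖ₊₁ = dₖaₖ − mₖ, dₖ₊₁ = (n − mₖ₊₁²)/dₖ, aₖ₊₁ = ⌊(a₀+mₖ₊₁)/dₖ₊₁⌋:
  k=1: m=43, d=31, a=2
  k=2: m=19, d=49, a=1
  k=3: m=30, d=20, a=3
  k=4: m=30, d=49, a=1
  k=5: m=19, d=31, a=2
  k=6: m=43, d=1, a=86
d=1 and a=2a₀=86 at k=6, so the next step gives (m, d) = (43, 31) again — its k=1 value — and the period has length 6.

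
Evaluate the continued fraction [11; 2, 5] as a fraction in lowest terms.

126/11

Fold from the inside: start with 5/1.
  2 + 1/5 = 11/5
  11 + 5/11 = 126/11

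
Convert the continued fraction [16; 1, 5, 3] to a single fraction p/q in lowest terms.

320/19

Fold from the inside: start with 3/1.
  5 + 1/3 = 16/3
  1 + 3/16 = 19/16
  16 + 16/19 = 320/19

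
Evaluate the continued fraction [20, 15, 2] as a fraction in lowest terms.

622/31

Fold from the inside: start with 2/1.
  15 + 1/2 = 31/2
  20 + 2/31 = 622/31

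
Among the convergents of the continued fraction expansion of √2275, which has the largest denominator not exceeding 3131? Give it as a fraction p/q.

149053/3125

√2275 = [47; 1, 2, 3, 2, 1, 94, …] (period length 6).
Convergents:
  p_0/q_0 = 47/1
  p_1/q_1 = 48/1
  p_2/q_2 = 143/3
  p_3/q_3 = 477/10
  p_4/q_4 = 1097/23
  p_5/q_5 = 1574/33
  p_6/q_6 = 149053/3125
  p_7/q_7 = 150627/3158
q_6 = 3125 ≤ 3131 < 3158 = q_7, so the answer is 149053/3125.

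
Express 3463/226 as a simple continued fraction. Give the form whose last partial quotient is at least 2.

3463 = 15*226 + 73
226 = 3*73 + 7
73 = 10*7 + 3
7 = 2*3 + 1
3 = 3*1 + 0  (stop)
So 3463/226 = [15; 3, 10, 2, 3].

[15; 3, 10, 2, 3]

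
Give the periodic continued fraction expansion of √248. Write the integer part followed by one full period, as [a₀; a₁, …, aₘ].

a₀ = ⌊√248⌋ = 15.
With m₀=0, d₀=1 and mₖ₊₁ = dₖaₖ − mₖ, dₖ₊₁ = (n − mₖ₊₁²)/dₖ, aₖ₊₁ = ⌊(a₀+mₖ₊₁)/dₖ₊₁⌋:
  k=1: m=15, d=23, a=1
  k=2: m=8, d=8, a=2
  k=3: m=8, d=23, a=1
  k=4: m=15, d=1, a=30
d=1 and a=2a₀=30 at k=4, so the next step gives (m, d) = (15, 23) again — its k=1 value — and the period has length 4.

[15; 1, 2, 1, 30]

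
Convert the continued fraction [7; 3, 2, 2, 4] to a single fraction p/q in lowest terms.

Using pₖ = aₖpₖ₋₁ + pₖ₋₂ and qₖ = aₖqₖ₋₁ + qₖ₋₂:
  k=0: a=7, p=7, q=1
  k=1: a=3, p=22, q=3
  k=2: a=2, p=51, q=7
  k=3: a=2, p=124, q=17
  k=4: a=4, p=547, q=75

547/75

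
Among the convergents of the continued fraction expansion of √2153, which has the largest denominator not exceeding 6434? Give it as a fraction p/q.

107649/2320

√2153 = [46; 2, 2, 92, …] (period length 3).
Convergents:
  p_0/q_0 = 46/1
  p_1/q_1 = 93/2
  p_2/q_2 = 232/5
  p_3/q_3 = 21437/462
  p_4/q_4 = 43106/929
  p_5/q_5 = 107649/2320
  p_6/q_6 = 9946814/214369
q_5 = 2320 ≤ 6434 < 214369 = q_6, so the answer is 107649/2320.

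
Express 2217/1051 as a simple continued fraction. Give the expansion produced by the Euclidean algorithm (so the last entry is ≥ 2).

[2; 9, 7, 5, 3]

2217 = 2*1051 + 115
1051 = 9*115 + 16
115 = 7*16 + 3
16 = 5*3 + 1
3 = 3*1 + 0  (stop)
So 2217/1051 = [2; 9, 7, 5, 3].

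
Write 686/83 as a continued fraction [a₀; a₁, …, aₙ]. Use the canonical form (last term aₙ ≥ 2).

686 = 8*83 + 22
83 = 3*22 + 17
22 = 1*17 + 5
17 = 3*5 + 2
5 = 2*2 + 1
2 = 2*1 + 0  (stop)
So 686/83 = [8; 3, 1, 3, 2, 2].

[8; 3, 1, 3, 2, 2]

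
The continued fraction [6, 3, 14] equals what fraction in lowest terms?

272/43

Fold from the inside: start with 14/1.
  3 + 1/14 = 43/14
  6 + 14/43 = 272/43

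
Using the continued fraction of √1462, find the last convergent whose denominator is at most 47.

650/17

√1462 = [38; 4, 4, 4, 76, …] (period length 4).
Convergents:
  p_0/q_0 = 38/1
  p_1/q_1 = 153/4
  p_2/q_2 = 650/17
  p_3/q_3 = 2753/72
q_2 = 17 ≤ 47 < 72 = q_3, so the answer is 650/17.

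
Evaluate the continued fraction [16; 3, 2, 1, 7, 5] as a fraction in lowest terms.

6438/395

Using pₖ = aₖpₖ₋₁ + pₖ₋₂ and qₖ = aₖqₖ₋₁ + qₖ₋₂:
  k=0: a=16, p=16, q=1
  k=1: a=3, p=49, q=3
  k=2: a=2, p=114, q=7
  k=3: a=1, p=163, q=10
  k=4: a=7, p=1255, q=77
  k=5: a=5, p=6438, q=395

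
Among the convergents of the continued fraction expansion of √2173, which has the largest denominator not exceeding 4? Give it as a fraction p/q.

140/3

√2173 = [46; 1, 1, 1, 1, 1, 1, 92, …] (period length 7).
Convergents:
  p_0/q_0 = 46/1
  p_1/q_1 = 47/1
  p_2/q_2 = 93/2
  p_3/q_3 = 140/3
  p_4/q_4 = 233/5
q_3 = 3 ≤ 4 < 5 = q_4, so the answer is 140/3.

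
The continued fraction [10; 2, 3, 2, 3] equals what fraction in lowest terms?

Fold from the inside: start with 3/1.
  2 + 1/3 = 7/3
  3 + 3/7 = 24/7
  2 + 7/24 = 55/24
  10 + 24/55 = 574/55

574/55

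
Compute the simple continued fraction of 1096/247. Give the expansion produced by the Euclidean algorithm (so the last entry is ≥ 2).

1096 = 4×247 + 108
247 = 2×108 + 31
108 = 3×31 + 15
31 = 2×15 + 1
15 = 15×1 + 0  (stop)
So 1096/247 = [4; 2, 3, 2, 15].

[4; 2, 3, 2, 15]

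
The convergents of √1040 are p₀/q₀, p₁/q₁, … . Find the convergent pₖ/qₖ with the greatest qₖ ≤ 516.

8288/257

√1040 = [32; 4, 64, …] (period length 2).
Convergents:
  p_0/q_0 = 32/1
  p_1/q_1 = 129/4
  p_2/q_2 = 8288/257
  p_3/q_3 = 33281/1032
q_2 = 257 ≤ 516 < 1032 = q_3, so the answer is 8288/257.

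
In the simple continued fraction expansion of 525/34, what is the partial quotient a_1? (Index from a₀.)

525 = 15·34 + 15   →  a_0 = 15
34 = 2·15 + 4   →  a_1 = 2

2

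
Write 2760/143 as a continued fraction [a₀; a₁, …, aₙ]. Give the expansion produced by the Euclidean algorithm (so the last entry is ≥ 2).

2760 = 19×143 + 43
143 = 3×43 + 14
43 = 3×14 + 1
14 = 14×1 + 0  (stop)
So 2760/143 = [19; 3, 3, 14].

[19; 3, 3, 14]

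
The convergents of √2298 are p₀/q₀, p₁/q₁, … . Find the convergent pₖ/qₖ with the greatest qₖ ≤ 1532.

√2298 = [47; 1, 14, 1, 94, …] (period length 4).
Convergents:
  p_0/q_0 = 47/1
  p_1/q_1 = 48/1
  p_2/q_2 = 719/15
  p_3/q_3 = 767/16
  p_4/q_4 = 72817/1519
  p_5/q_5 = 73584/1535
q_4 = 1519 ≤ 1532 < 1535 = q_5, so the answer is 72817/1519.

72817/1519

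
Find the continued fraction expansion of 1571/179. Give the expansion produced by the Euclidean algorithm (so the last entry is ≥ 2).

1571 = 8·179 + 139
179 = 1·139 + 40
139 = 3·40 + 19
40 = 2·19 + 2
19 = 9·2 + 1
2 = 2·1 + 0  (stop)
So 1571/179 = [8; 1, 3, 2, 9, 2].

[8; 1, 3, 2, 9, 2]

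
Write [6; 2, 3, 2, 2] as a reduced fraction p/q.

Using pₖ = aₖpₖ₋₁ + pₖ₋₂ and qₖ = aₖqₖ₋₁ + qₖ₋₂:
  k=0: a=6, p=6, q=1
  k=1: a=2, p=13, q=2
  k=2: a=3, p=45, q=7
  k=3: a=2, p=103, q=16
  k=4: a=2, p=251, q=39

251/39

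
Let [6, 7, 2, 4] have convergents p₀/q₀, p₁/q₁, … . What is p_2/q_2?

92/15

Using pₖ = aₖpₖ₋₁ + pₖ₋₂, qₖ = aₖqₖ₋₁ + qₖ₋₂ (with p₋₁=1, p₋₂=0, q₋₁=0, q₋₂=1):
  k=0: a=6, p=6, q=1
  k=1: a=7, p=43, q=7
  k=2: a=2, p=92, q=15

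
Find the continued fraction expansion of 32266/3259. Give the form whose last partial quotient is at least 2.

[9; 1, 9, 17, 19]

32266 = 9×3259 + 2935
3259 = 1×2935 + 324
2935 = 9×324 + 19
324 = 17×19 + 1
19 = 19×1 + 0  (stop)
So 32266/3259 = [9; 1, 9, 17, 19].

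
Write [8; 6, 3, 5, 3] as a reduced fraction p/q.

Fold from the inside: start with 3/1.
  5 + 1/3 = 16/3
  3 + 3/16 = 51/16
  6 + 16/51 = 322/51
  8 + 51/322 = 2627/322

2627/322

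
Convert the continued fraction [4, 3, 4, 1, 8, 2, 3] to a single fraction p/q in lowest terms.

Fold from the inside: start with 3/1.
  2 + 1/3 = 7/3
  8 + 3/7 = 59/7
  1 + 7/59 = 66/59
  4 + 59/66 = 323/66
  3 + 66/323 = 1035/323
  4 + 323/1035 = 4463/1035

4463/1035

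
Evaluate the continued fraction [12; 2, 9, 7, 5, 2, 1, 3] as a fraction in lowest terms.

101963/8174

Using pₖ = aₖpₖ₋₁ + pₖ₋₂ and qₖ = aₖqₖ₋₁ + qₖ₋₂:
  k=0: a=12, p=12, q=1
  k=1: a=2, p=25, q=2
  k=2: a=9, p=237, q=19
  k=3: a=7, p=1684, q=135
  k=4: a=5, p=8657, q=694
  k=5: a=2, p=18998, q=1523
  k=6: a=1, p=27655, q=2217
  k=7: a=3, p=101963, q=8174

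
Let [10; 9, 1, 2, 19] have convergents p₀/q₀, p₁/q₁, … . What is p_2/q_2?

Using pₖ = aₖpₖ₋₁ + pₖ₋₂, qₖ = aₖqₖ₋₁ + qₖ₋₂ (with p₋₁=1, p₋₂=0, q₋₁=0, q₋₂=1):
  k=0: a=10, p=10, q=1
  k=1: a=9, p=91, q=9
  k=2: a=1, p=101, q=10

101/10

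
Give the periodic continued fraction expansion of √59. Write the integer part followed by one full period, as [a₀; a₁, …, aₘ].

a₀ = ⌊√59⌋ = 7.
With m₀=0, d₀=1 and mₖ₊₁ = dₖaₖ − mₖ, dₖ₊₁ = (n − mₖ₊₁²)/dₖ, aₖ₊₁ = ⌊(a₀+mₖ₊₁)/dₖ₊₁⌋:
  k=1: m=7, d=10, a=1
  k=2: m=3, d=5, a=2
  k=3: m=7, d=2, a=7
  k=4: m=7, d=5, a=2
  k=5: m=3, d=10, a=1
  k=6: m=7, d=1, a=14
d=1 and a=2a₀=14 at k=6, so the next step gives (m, d) = (7, 10) again — its k=1 value — and the period has length 6.

[7; 1, 2, 7, 2, 1, 14]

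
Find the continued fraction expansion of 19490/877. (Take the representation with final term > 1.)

[22; 4, 2, 9, 3, 3]

19490 = 22*877 + 196
877 = 4*196 + 93
196 = 2*93 + 10
93 = 9*10 + 3
10 = 3*3 + 1
3 = 3*1 + 0  (stop)
So 19490/877 = [22; 4, 2, 9, 3, 3].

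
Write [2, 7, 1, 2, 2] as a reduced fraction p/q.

Using pₖ = aₖpₖ₋₁ + pₖ₋₂ and qₖ = aₖqₖ₋₁ + qₖ₋₂:
  k=0: a=2, p=2, q=1
  k=1: a=7, p=15, q=7
  k=2: a=1, p=17, q=8
  k=3: a=2, p=49, q=23
  k=4: a=2, p=115, q=54

115/54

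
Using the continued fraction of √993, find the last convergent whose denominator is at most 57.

1355/43

√993 = [31; 1, 1, 20, 1, 1, 62, …] (period length 6).
Convergents:
  p_0/q_0 = 31/1
  p_1/q_1 = 32/1
  p_2/q_2 = 63/2
  p_3/q_3 = 1292/41
  p_4/q_4 = 1355/43
  p_5/q_5 = 2647/84
q_4 = 43 ≤ 57 < 84 = q_5, so the answer is 1355/43.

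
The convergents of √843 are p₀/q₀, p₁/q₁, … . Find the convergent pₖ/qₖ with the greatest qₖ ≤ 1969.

√843 = [29; 29, 58, …] (period length 2).
Convergents:
  p_0/q_0 = 29/1
  p_1/q_1 = 842/29
  p_2/q_2 = 48865/1683
  p_3/q_3 = 1417927/48836
q_2 = 1683 ≤ 1969 < 48836 = q_3, so the answer is 48865/1683.

48865/1683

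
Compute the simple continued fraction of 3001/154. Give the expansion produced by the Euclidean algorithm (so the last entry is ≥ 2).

3001 = 19·154 + 75
154 = 2·75 + 4
75 = 18·4 + 3
4 = 1·3 + 1
3 = 3·1 + 0  (stop)
So 3001/154 = [19; 2, 18, 1, 3].

[19; 2, 18, 1, 3]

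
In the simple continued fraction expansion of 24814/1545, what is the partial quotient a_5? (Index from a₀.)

2

24814 = 16·1545 + 94   →  a_0 = 16
1545 = 16·94 + 41   →  a_1 = 16
94 = 2·41 + 12   →  a_2 = 2
41 = 3·12 + 5   →  a_3 = 3
12 = 2·5 + 2   →  a_4 = 2
5 = 2·2 + 1   →  a_5 = 2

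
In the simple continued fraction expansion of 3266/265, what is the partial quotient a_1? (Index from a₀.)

3

3266 = 12·265 + 86   →  a_0 = 12
265 = 3·86 + 7   →  a_1 = 3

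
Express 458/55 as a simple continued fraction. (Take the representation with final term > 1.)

458 = 8·55 + 18
55 = 3·18 + 1
18 = 18·1 + 0  (stop)
So 458/55 = [8; 3, 18].

[8; 3, 18]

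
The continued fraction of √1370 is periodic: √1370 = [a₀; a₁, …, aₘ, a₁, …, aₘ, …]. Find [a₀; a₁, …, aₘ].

a₀ = ⌊√1370⌋ = 37.
With m₀=0, d₀=1 and mₖ₊₁ = dₖaₖ − mₖ, dₖ₊₁ = (n − mₖ₊₁²)/dₖ, aₖ₊₁ = ⌊(a₀+mₖ₊₁)/dₖ₊₁⌋:
  k=1: m=37, d=1, a=74
d=1 and a=2a₀=74 at k=1, so the next step gives (m, d) = (37, 1) again — its k=1 value — and the period has length 1.

[37; 74]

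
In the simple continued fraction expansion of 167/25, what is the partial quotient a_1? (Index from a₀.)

1

167 = 6·25 + 17   →  a_0 = 6
25 = 1·17 + 8   →  a_1 = 1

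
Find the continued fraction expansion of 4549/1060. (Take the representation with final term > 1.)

4549 = 4×1060 + 309
1060 = 3×309 + 133
309 = 2×133 + 43
133 = 3×43 + 4
43 = 10×4 + 3
4 = 1×3 + 1
3 = 3×1 + 0  (stop)
So 4549/1060 = [4; 3, 2, 3, 10, 1, 3].

[4; 3, 2, 3, 10, 1, 3]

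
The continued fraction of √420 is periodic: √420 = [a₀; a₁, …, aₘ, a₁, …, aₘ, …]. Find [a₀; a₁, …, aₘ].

[20; 2, 40]

a₀ = ⌊√420⌋ = 20.
With m₀=0, d₀=1 and mₖ₊₁ = dₖaₖ − mₖ, dₖ₊₁ = (n − mₖ₊₁²)/dₖ, aₖ₊₁ = ⌊(a₀+mₖ₊₁)/dₖ₊₁⌋:
  k=1: m=20, d=20, a=2
  k=2: m=20, d=1, a=40
d=1 and a=2a₀=40 at k=2, so the next step gives (m, d) = (20, 20) again — its k=1 value — and the period has length 2.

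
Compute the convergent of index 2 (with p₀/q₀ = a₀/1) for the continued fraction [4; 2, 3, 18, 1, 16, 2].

Using pₖ = aₖpₖ₋₁ + pₖ₋₂, qₖ = aₖqₖ₋₁ + qₖ₋₂ (with p₋₁=1, p₋₂=0, q₋₁=0, q₋₂=1):
  k=0: a=4, p=4, q=1
  k=1: a=2, p=9, q=2
  k=2: a=3, p=31, q=7

31/7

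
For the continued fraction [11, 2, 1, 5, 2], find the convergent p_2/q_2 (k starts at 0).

Using pₖ = aₖpₖ₋₁ + pₖ₋₂, qₖ = aₖqₖ₋₁ + qₖ₋₂ (with p₋₁=1, p₋₂=0, q₋₁=0, q₋₂=1):
  k=0: a=11, p=11, q=1
  k=1: a=2, p=23, q=2
  k=2: a=1, p=34, q=3

34/3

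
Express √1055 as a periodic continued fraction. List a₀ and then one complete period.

a₀ = ⌊√1055⌋ = 32.
With m₀=0, d₀=1 and mₖ₊₁ = dₖaₖ − mₖ, dₖ₊₁ = (n − mₖ₊₁²)/dₖ, aₖ₊₁ = ⌊(a₀+mₖ₊₁)/dₖ₊₁⌋:
  k=1: m=32, d=31, a=2
  k=2: m=30, d=5, a=12
  k=3: m=30, d=31, a=2
  k=4: m=32, d=1, a=64
d=1 and a=2a₀=64 at k=4, so the next step gives (m, d) = (32, 31) again — its k=1 value — and the period has length 4.

[32; 2, 12, 2, 64]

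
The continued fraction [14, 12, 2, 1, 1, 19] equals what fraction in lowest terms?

Using pₖ = aₖpₖ₋₁ + pₖ₋₂ and qₖ = aₖqₖ₋₁ + qₖ₋₂:
  k=0: a=14, p=14, q=1
  k=1: a=12, p=169, q=12
  k=2: a=2, p=352, q=25
  k=3: a=1, p=521, q=37
  k=4: a=1, p=873, q=62
  k=5: a=19, p=17108, q=1215

17108/1215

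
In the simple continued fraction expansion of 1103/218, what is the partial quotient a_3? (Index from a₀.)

3

1103 = 5·218 + 13   →  a_0 = 5
218 = 16·13 + 10   →  a_1 = 16
13 = 1·10 + 3   →  a_2 = 1
10 = 3·3 + 1   →  a_3 = 3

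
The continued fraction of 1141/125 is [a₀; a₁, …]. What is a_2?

1

1141 = 9·125 + 16   →  a_0 = 9
125 = 7·16 + 13   →  a_1 = 7
16 = 1·13 + 3   →  a_2 = 1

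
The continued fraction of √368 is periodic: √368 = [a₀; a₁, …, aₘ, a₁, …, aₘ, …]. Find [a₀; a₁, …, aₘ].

[19; 5, 2, 5, 38]

a₀ = ⌊√368⌋ = 19.
With m₀=0, d₀=1 and mₖ₊₁ = dₖaₖ − mₖ, dₖ₊₁ = (n − mₖ₊₁²)/dₖ, aₖ₊₁ = ⌊(a₀+mₖ₊₁)/dₖ₊₁⌋:
  k=1: m=19, d=7, a=5
  k=2: m=16, d=16, a=2
  k=3: m=16, d=7, a=5
  k=4: m=19, d=1, a=38
d=1 and a=2a₀=38 at k=4, so the next step gives (m, d) = (19, 7) again — its k=1 value — and the period has length 4.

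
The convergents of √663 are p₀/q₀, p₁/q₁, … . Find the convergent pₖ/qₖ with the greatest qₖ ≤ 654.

15887/617

√663 = [25; 1, 2, 1, 50, …] (period length 4).
Convergents:
  p_0/q_0 = 25/1
  p_1/q_1 = 26/1
  p_2/q_2 = 77/3
  p_3/q_3 = 103/4
  p_4/q_4 = 5227/203
  p_5/q_5 = 5330/207
  p_6/q_6 = 15887/617
  p_7/q_7 = 21217/824
q_6 = 617 ≤ 654 < 824 = q_7, so the answer is 15887/617.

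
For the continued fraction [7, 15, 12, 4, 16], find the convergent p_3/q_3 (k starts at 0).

Using pₖ = aₖpₖ₋₁ + pₖ₋₂, qₖ = aₖqₖ₋₁ + qₖ₋₂ (with p₋₁=1, p₋₂=0, q₋₁=0, q₋₂=1):
  k=0: a=7, p=7, q=1
  k=1: a=15, p=106, q=15
  k=2: a=12, p=1279, q=181
  k=3: a=4, p=5222, q=739

5222/739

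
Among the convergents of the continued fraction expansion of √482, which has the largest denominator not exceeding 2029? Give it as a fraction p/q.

21230/967

√482 = [21; 1, 20, 1, 42, …] (period length 4).
Convergents:
  p_0/q_0 = 21/1
  p_1/q_1 = 22/1
  p_2/q_2 = 461/21
  p_3/q_3 = 483/22
  p_4/q_4 = 20747/945
  p_5/q_5 = 21230/967
  p_6/q_6 = 445347/20285
q_5 = 967 ≤ 2029 < 20285 = q_6, so the answer is 21230/967.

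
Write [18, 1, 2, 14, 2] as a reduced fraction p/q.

1662/89

Using pₖ = aₖpₖ₋₁ + pₖ₋₂ and qₖ = aₖqₖ₋₁ + qₖ₋₂:
  k=0: a=18, p=18, q=1
  k=1: a=1, p=19, q=1
  k=2: a=2, p=56, q=3
  k=3: a=14, p=803, q=43
  k=4: a=2, p=1662, q=89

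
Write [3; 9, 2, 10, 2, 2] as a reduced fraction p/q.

3208/1033

Using pₖ = aₖpₖ₋₁ + pₖ₋₂ and qₖ = aₖqₖ₋₁ + qₖ₋₂:
  k=0: a=3, p=3, q=1
  k=1: a=9, p=28, q=9
  k=2: a=2, p=59, q=19
  k=3: a=10, p=618, q=199
  k=4: a=2, p=1295, q=417
  k=5: a=2, p=3208, q=1033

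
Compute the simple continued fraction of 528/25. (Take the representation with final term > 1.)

[21; 8, 3]

528 = 21×25 + 3
25 = 8×3 + 1
3 = 3×1 + 0  (stop)
So 528/25 = [21; 8, 3].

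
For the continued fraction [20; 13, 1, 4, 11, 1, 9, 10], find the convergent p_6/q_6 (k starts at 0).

167625/8351

Using pₖ = aₖpₖ₋₁ + pₖ₋₂, qₖ = aₖqₖ₋₁ + qₖ₋₂ (with p₋₁=1, p₋₂=0, q₋₁=0, q₋₂=1):
  k=0: a=20, p=20, q=1
  k=1: a=13, p=261, q=13
  k=2: a=1, p=281, q=14
  k=3: a=4, p=1385, q=69
  k=4: a=11, p=15516, q=773
  k=5: a=1, p=16901, q=842
  k=6: a=9, p=167625, q=8351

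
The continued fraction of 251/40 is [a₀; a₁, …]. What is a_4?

251 = 6·40 + 11   →  a_0 = 6
40 = 3·11 + 7   →  a_1 = 3
11 = 1·7 + 4   →  a_2 = 1
7 = 1·4 + 3   →  a_3 = 1
4 = 1·3 + 1   →  a_4 = 1

1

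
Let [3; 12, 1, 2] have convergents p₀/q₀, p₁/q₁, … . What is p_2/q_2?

Using pₖ = aₖpₖ₋₁ + pₖ₋₂, qₖ = aₖqₖ₋₁ + qₖ₋₂ (with p₋₁=1, p₋₂=0, q₋₁=0, q₋₂=1):
  k=0: a=3, p=3, q=1
  k=1: a=12, p=37, q=12
  k=2: a=1, p=40, q=13

40/13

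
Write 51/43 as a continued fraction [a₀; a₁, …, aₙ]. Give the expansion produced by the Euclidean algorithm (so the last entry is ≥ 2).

51 = 1×43 + 8
43 = 5×8 + 3
8 = 2×3 + 2
3 = 1×2 + 1
2 = 2×1 + 0  (stop)
So 51/43 = [1; 5, 2, 1, 2].

[1; 5, 2, 1, 2]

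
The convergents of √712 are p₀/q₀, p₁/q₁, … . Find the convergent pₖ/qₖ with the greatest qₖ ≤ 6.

80/3

√712 = [26; 1, 2, 6, 2, 1, 52, …] (period length 6).
Convergents:
  p_0/q_0 = 26/1
  p_1/q_1 = 27/1
  p_2/q_2 = 80/3
  p_3/q_3 = 507/19
q_2 = 3 ≤ 6 < 19 = q_3, so the answer is 80/3.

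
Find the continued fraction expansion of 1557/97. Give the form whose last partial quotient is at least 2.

[16; 19, 2, 2]

1557 = 16*97 + 5
97 = 19*5 + 2
5 = 2*2 + 1
2 = 2*1 + 0  (stop)
So 1557/97 = [16; 19, 2, 2].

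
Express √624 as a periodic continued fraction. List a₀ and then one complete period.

a₀ = ⌊√624⌋ = 24.
With m₀=0, d₀=1 and mₖ₊₁ = dₖaₖ − mₖ, dₖ₊₁ = (n − mₖ₊₁²)/dₖ, aₖ₊₁ = ⌊(a₀+mₖ₊₁)/dₖ₊₁⌋:
  k=1: m=24, d=48, a=1
  k=2: m=24, d=1, a=48
d=1 and a=2a₀=48 at k=2, so the next step gives (m, d) = (24, 48) again — its k=1 value — and the period has length 2.

[24; 1, 48]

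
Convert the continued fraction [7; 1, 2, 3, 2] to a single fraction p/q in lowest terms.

177/23

Using pₖ = aₖpₖ₋₁ + pₖ₋₂ and qₖ = aₖqₖ₋₁ + qₖ₋₂:
  k=0: a=7, p=7, q=1
  k=1: a=1, p=8, q=1
  k=2: a=2, p=23, q=3
  k=3: a=3, p=77, q=10
  k=4: a=2, p=177, q=23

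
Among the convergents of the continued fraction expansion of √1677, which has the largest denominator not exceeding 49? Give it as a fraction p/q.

1679/41

√1677 = [40; 1, 19, 2, 19, 1, 80, …] (period length 6).
Convergents:
  p_0/q_0 = 40/1
  p_1/q_1 = 41/1
  p_2/q_2 = 819/20
  p_3/q_3 = 1679/41
  p_4/q_4 = 32720/799
q_3 = 41 ≤ 49 < 799 = q_4, so the answer is 1679/41.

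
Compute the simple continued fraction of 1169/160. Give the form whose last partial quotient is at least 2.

[7; 3, 3, 1, 3, 3]

1169 = 7×160 + 49
160 = 3×49 + 13
49 = 3×13 + 10
13 = 1×10 + 3
10 = 3×3 + 1
3 = 3×1 + 0  (stop)
So 1169/160 = [7; 3, 3, 1, 3, 3].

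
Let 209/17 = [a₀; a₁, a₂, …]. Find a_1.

3

209 = 12·17 + 5   →  a_0 = 12
17 = 3·5 + 2   →  a_1 = 3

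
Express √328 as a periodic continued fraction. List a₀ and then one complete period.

[18; 9, 36]

a₀ = ⌊√328⌋ = 18.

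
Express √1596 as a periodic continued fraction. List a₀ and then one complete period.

a₀ = ⌊√1596⌋ = 39.
With m₀=0, d₀=1 and mₖ₊₁ = dₖaₖ − mₖ, dₖ₊₁ = (n − mₖ₊₁²)/dₖ, aₖ₊₁ = ⌊(a₀+mₖ₊₁)/dₖ₊₁⌋:
  k=1: m=39, d=75, a=1
  k=2: m=36, d=4, a=18
  k=3: m=36, d=75, a=1
  k=4: m=39, d=1, a=78
d=1 and a=2a₀=78 at k=4, so the next step gives (m, d) = (39, 75) again — its k=1 value — and the period has length 4.

[39; 1, 18, 1, 78]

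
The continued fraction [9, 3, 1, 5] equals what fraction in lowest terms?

213/23

Using pₖ = aₖpₖ₋₁ + pₖ₋₂ and qₖ = aₖqₖ₋₁ + qₖ₋₂:
  k=0: a=9, p=9, q=1
  k=1: a=3, p=28, q=3
  k=2: a=1, p=37, q=4
  k=3: a=5, p=213, q=23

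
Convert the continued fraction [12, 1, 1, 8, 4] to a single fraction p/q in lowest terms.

Using pₖ = aₖpₖ₋₁ + pₖ₋₂ and qₖ = aₖqₖ₋₁ + qₖ₋₂:
  k=0: a=12, p=12, q=1
  k=1: a=1, p=13, q=1
  k=2: a=1, p=25, q=2
  k=3: a=8, p=213, q=17
  k=4: a=4, p=877, q=70

877/70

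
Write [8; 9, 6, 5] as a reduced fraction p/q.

Fold from the inside: start with 5/1.
  6 + 1/5 = 31/5
  9 + 5/31 = 284/31
  8 + 31/284 = 2303/284

2303/284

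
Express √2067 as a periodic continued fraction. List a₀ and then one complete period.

a₀ = ⌊√2067⌋ = 45.
With m₀=0, d₀=1 and mₖ₊₁ = dₖaₖ − mₖ, dₖ₊₁ = (n − mₖ₊₁²)/dₖ, aₖ₊₁ = ⌊(a₀+mₖ₊₁)/dₖ₊₁⌋:
  k=1: m=45, d=42, a=2
  k=2: m=39, d=13, a=6
  k=3: m=39, d=42, a=2
  k=4: m=45, d=1, a=90
d=1 and a=2a₀=90 at k=4, so the next step gives (m, d) = (45, 42) again — its k=1 value — and the period has length 4.

[45; 2, 6, 2, 90]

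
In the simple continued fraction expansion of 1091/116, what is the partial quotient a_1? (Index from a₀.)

2

1091 = 9·116 + 47   →  a_0 = 9
116 = 2·47 + 22   →  a_1 = 2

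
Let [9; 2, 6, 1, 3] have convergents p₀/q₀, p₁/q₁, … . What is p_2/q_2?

123/13

Using pₖ = aₖpₖ₋₁ + pₖ₋₂, qₖ = aₖqₖ₋₁ + qₖ₋₂ (with p₋₁=1, p₋₂=0, q₋₁=0, q₋₂=1):
  k=0: a=9, p=9, q=1
  k=1: a=2, p=19, q=2
  k=2: a=6, p=123, q=13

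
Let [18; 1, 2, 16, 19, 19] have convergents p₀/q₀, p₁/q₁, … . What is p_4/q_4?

Using pₖ = aₖpₖ₋₁ + pₖ₋₂, qₖ = aₖqₖ₋₁ + qₖ₋₂ (with p₋₁=1, p₋₂=0, q₋₁=0, q₋₂=1):
  k=0: a=18, p=18, q=1
  k=1: a=1, p=19, q=1
  k=2: a=2, p=56, q=3
  k=3: a=16, p=915, q=49
  k=4: a=19, p=17441, q=934

17441/934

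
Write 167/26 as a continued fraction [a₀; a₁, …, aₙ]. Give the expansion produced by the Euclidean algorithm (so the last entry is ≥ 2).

167 = 6×26 + 11
26 = 2×11 + 4
11 = 2×4 + 3
4 = 1×3 + 1
3 = 3×1 + 0  (stop)
So 167/26 = [6; 2, 2, 1, 3].

[6; 2, 2, 1, 3]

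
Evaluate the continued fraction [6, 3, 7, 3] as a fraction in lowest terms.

436/69

Fold from the inside: start with 3/1.
  7 + 1/3 = 22/3
  3 + 3/22 = 69/22
  6 + 22/69 = 436/69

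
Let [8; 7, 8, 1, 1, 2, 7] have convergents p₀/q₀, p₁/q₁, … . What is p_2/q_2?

464/57

Using pₖ = aₖpₖ₋₁ + pₖ₋₂, qₖ = aₖqₖ₋₁ + qₖ₋₂ (with p₋₁=1, p₋₂=0, q₋₁=0, q₋₂=1):
  k=0: a=8, p=8, q=1
  k=1: a=7, p=57, q=7
  k=2: a=8, p=464, q=57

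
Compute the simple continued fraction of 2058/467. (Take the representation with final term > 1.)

2058 = 4×467 + 190
467 = 2×190 + 87
190 = 2×87 + 16
87 = 5×16 + 7
16 = 2×7 + 2
7 = 3×2 + 1
2 = 2×1 + 0  (stop)
So 2058/467 = [4; 2, 2, 5, 2, 3, 2].

[4; 2, 2, 5, 2, 3, 2]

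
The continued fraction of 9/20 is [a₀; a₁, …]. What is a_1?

2

9 = 0·20 + 9   →  a_0 = 0
20 = 2·9 + 2   →  a_1 = 2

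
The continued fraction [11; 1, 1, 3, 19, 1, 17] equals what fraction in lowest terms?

29493/2549

Using pₖ = aₖpₖ₋₁ + pₖ₋₂ and qₖ = aₖqₖ₋₁ + qₖ₋₂:
  k=0: a=11, p=11, q=1
  k=1: a=1, p=12, q=1
  k=2: a=1, p=23, q=2
  k=3: a=3, p=81, q=7
  k=4: a=19, p=1562, q=135
  k=5: a=1, p=1643, q=142
  k=6: a=17, p=29493, q=2549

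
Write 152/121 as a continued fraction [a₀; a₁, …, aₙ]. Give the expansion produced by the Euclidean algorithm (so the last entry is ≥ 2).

152 = 1×121 + 31
121 = 3×31 + 28
31 = 1×28 + 3
28 = 9×3 + 1
3 = 3×1 + 0  (stop)
So 152/121 = [1; 3, 1, 9, 3].

[1; 3, 1, 9, 3]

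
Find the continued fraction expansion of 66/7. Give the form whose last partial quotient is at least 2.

66 = 9·7 + 3
7 = 2·3 + 1
3 = 3·1 + 0  (stop)
So 66/7 = [9; 2, 3].

[9; 2, 3]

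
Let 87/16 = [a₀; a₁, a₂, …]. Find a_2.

87 = 5·16 + 7   →  a_0 = 5
16 = 2·7 + 2   →  a_1 = 2
7 = 3·2 + 1   →  a_2 = 3

3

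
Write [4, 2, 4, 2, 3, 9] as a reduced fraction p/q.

Using pₖ = aₖpₖ₋₁ + pₖ₋₂ and qₖ = aₖqₖ₋₁ + qₖ₋₂:
  k=0: a=4, p=4, q=1
  k=1: a=2, p=9, q=2
  k=2: a=4, p=40, q=9
  k=3: a=2, p=89, q=20
  k=4: a=3, p=307, q=69
  k=5: a=9, p=2852, q=641

2852/641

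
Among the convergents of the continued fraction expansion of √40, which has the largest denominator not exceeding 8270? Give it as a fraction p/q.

27379/4329

√40 = [6; 3, 12, …] (period length 2).
Convergents:
  p_0/q_0 = 6/1
  p_1/q_1 = 19/3
  p_2/q_2 = 234/37
  p_3/q_3 = 721/114
  p_4/q_4 = 8886/1405
  p_5/q_5 = 27379/4329
  p_6/q_6 = 337434/53353
q_5 = 4329 ≤ 8270 < 53353 = q_6, so the answer is 27379/4329.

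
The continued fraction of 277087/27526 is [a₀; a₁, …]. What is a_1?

277087 = 10·27526 + 1827   →  a_0 = 10
27526 = 15·1827 + 121   →  a_1 = 15

15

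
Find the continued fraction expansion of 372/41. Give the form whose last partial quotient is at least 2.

[9; 13, 1, 2]

372 = 9×41 + 3
41 = 13×3 + 2
3 = 1×2 + 1
2 = 2×1 + 0  (stop)
So 372/41 = [9; 13, 1, 2].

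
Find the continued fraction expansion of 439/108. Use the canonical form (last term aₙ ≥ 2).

[4; 15, 2, 3]

439 = 4×108 + 7
108 = 15×7 + 3
7 = 2×3 + 1
3 = 3×1 + 0  (stop)
So 439/108 = [4; 15, 2, 3].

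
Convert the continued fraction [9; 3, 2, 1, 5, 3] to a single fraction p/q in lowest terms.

Using pₖ = aₖpₖ₋₁ + pₖ₋₂ and qₖ = aₖqₖ₋₁ + qₖ₋₂:
  k=0: a=9, p=9, q=1
  k=1: a=3, p=28, q=3
  k=2: a=2, p=65, q=7
  k=3: a=1, p=93, q=10
  k=4: a=5, p=530, q=57
  k=5: a=3, p=1683, q=181

1683/181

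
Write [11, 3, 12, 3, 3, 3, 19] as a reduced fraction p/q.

Using pₖ = aₖpₖ₋₁ + pₖ₋₂ and qₖ = aₖqₖ₋₁ + qₖ₋₂:
  k=0: a=11, p=11, q=1
  k=1: a=3, p=34, q=3
  k=2: a=12, p=419, q=37
  k=3: a=3, p=1291, q=114
  k=4: a=3, p=4292, q=379
  k=5: a=3, p=14167, q=1251
  k=6: a=19, p=273465, q=24148

273465/24148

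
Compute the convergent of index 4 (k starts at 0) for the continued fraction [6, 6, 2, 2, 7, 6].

Using pₖ = aₖpₖ₋₁ + pₖ₋₂, qₖ = aₖqₖ₋₁ + qₖ₋₂ (with p₋₁=1, p₋₂=0, q₋₁=0, q₋₂=1):
  k=0: a=6, p=6, q=1
  k=1: a=6, p=37, q=6
  k=2: a=2, p=80, q=13
  k=3: a=2, p=197, q=32
  k=4: a=7, p=1459, q=237

1459/237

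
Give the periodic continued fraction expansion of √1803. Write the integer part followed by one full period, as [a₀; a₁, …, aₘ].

a₀ = ⌊√1803⌋ = 42.
With m₀=0, d₀=1 and mₖ₊₁ = dₖaₖ − mₖ, dₖ₊₁ = (n − mₖ₊₁²)/dₖ, aₖ₊₁ = ⌊(a₀+mₖ₊₁)/dₖ₊₁⌋:
  k=1: m=42, d=39, a=2
  k=2: m=36, d=13, a=6
  k=3: m=42, d=3, a=28
  k=4: m=42, d=13, a=6
  k=5: m=36, d=39, a=2
  k=6: m=42, d=1, a=84
d=1 and a=2a₀=84 at k=6, so the next step gives (m, d) = (42, 39) again — its k=1 value — and the period has length 6.

[42; 2, 6, 28, 6, 2, 84]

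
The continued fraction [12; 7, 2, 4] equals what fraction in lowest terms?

813/67

Using pₖ = aₖpₖ₋₁ + pₖ₋₂ and qₖ = aₖqₖ₋₁ + qₖ₋₂:
  k=0: a=12, p=12, q=1
  k=1: a=7, p=85, q=7
  k=2: a=2, p=182, q=15
  k=3: a=4, p=813, q=67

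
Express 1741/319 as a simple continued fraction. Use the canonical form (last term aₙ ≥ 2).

[5; 2, 5, 2, 2, 5]

1741 = 5×319 + 146
319 = 2×146 + 27
146 = 5×27 + 11
27 = 2×11 + 5
11 = 2×5 + 1
5 = 5×1 + 0  (stop)
So 1741/319 = [5; 2, 5, 2, 2, 5].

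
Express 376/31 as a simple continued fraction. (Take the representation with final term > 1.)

[12; 7, 1, 3]

376 = 12*31 + 4
31 = 7*4 + 3
4 = 1*3 + 1
3 = 3*1 + 0  (stop)
So 376/31 = [12; 7, 1, 3].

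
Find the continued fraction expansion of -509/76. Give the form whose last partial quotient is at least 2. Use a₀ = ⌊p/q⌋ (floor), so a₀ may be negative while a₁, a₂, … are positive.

[-7; 3, 3, 3, 2]

-509 = -7*76 + 23
76 = 3*23 + 7
23 = 3*7 + 2
7 = 3*2 + 1
2 = 2*1 + 0  (stop)
So -509/76 = [-7; 3, 3, 3, 2].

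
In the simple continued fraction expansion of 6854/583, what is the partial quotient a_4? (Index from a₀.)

6854 = 11·583 + 441   →  a_0 = 11
583 = 1·441 + 142   →  a_1 = 1
441 = 3·142 + 15   →  a_2 = 3
142 = 9·15 + 7   →  a_3 = 9
15 = 2·7 + 1   →  a_4 = 2

2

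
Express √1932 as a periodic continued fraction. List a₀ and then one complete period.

a₀ = ⌊√1932⌋ = 43.
With m₀=0, d₀=1 and mₖ₊₁ = dₖaₖ − mₖ, dₖ₊₁ = (n − mₖ₊₁²)/dₖ, aₖ₊₁ = ⌊(a₀+mₖ₊₁)/dₖ₊₁⌋:
  k=1: m=43, d=83, a=1
  k=2: m=40, d=4, a=20
  k=3: m=40, d=83, a=1
  k=4: m=43, d=1, a=86
d=1 and a=2a₀=86 at k=4, so the next step gives (m, d) = (43, 83) again — its k=1 value — and the period has length 4.

[43; 1, 20, 1, 86]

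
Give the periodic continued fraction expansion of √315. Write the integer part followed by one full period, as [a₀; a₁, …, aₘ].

[17; 1, 2, 1, 34]

a₀ = ⌊√315⌋ = 17.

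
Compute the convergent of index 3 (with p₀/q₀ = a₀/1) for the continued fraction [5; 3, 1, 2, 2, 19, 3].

58/11

Using pₖ = aₖpₖ₋₁ + pₖ₋₂, qₖ = aₖqₖ₋₁ + qₖ₋₂ (with p₋₁=1, p₋₂=0, q₋₁=0, q₋₂=1):
  k=0: a=5, p=5, q=1
  k=1: a=3, p=16, q=3
  k=2: a=1, p=21, q=4
  k=3: a=2, p=58, q=11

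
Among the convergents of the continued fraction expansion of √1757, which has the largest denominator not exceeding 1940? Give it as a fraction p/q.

42210/1007

√1757 = [41; 1, 10, 1, 82, …] (period length 4).
Convergents:
  p_0/q_0 = 41/1
  p_1/q_1 = 42/1
  p_2/q_2 = 461/11
  p_3/q_3 = 503/12
  p_4/q_4 = 41707/995
  p_5/q_5 = 42210/1007
  p_6/q_6 = 463807/11065
q_5 = 1007 ≤ 1940 < 11065 = q_6, so the answer is 42210/1007.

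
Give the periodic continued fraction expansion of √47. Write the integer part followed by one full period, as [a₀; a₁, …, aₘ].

[6; 1, 5, 1, 12]

a₀ = ⌊√47⌋ = 6.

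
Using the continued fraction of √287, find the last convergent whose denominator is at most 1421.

√287 = [16; 1, 15, 1, 32, …] (period length 4).
Convergents:
  p_0/q_0 = 16/1
  p_1/q_1 = 17/1
  p_2/q_2 = 271/16
  p_3/q_3 = 288/17
  p_4/q_4 = 9487/560
  p_5/q_5 = 9775/577
  p_6/q_6 = 156112/9215
q_5 = 577 ≤ 1421 < 9215 = q_6, so the answer is 9775/577.

9775/577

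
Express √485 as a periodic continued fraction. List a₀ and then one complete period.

[22; 44]

a₀ = ⌊√485⌋ = 22.
With m₀=0, d₀=1 and mₖ₊₁ = dₖaₖ − mₖ, dₖ₊₁ = (n − mₖ₊₁²)/dₖ, aₖ₊₁ = ⌊(a₀+mₖ₊₁)/dₖ₊₁⌋:
  k=1: m=22, d=1, a=44
d=1 and a=2a₀=44 at k=1, so the next step gives (m, d) = (22, 1) again — its k=1 value — and the period has length 1.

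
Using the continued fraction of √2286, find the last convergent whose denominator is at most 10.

√2286 = [47; 1, 4, 3, 10, 3, 4, 1, 94, …] (period length 8).
Convergents:
  p_0/q_0 = 47/1
  p_1/q_1 = 48/1
  p_2/q_2 = 239/5
  p_3/q_3 = 765/16
q_2 = 5 ≤ 10 < 16 = q_3, so the answer is 239/5.

239/5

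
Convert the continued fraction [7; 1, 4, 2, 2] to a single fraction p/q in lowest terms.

Fold from the inside: start with 2/1.
  2 + 1/2 = 5/2
  4 + 2/5 = 22/5
  1 + 5/22 = 27/22
  7 + 22/27 = 211/27

211/27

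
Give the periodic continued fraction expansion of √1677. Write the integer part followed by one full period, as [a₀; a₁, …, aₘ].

a₀ = ⌊√1677⌋ = 40.

[40; 1, 19, 2, 19, 1, 80]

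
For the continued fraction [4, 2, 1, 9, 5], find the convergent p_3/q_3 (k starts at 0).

Using pₖ = aₖpₖ₋₁ + pₖ₋₂, qₖ = aₖqₖ₋₁ + qₖ₋₂ (with p₋₁=1, p₋₂=0, q₋₁=0, q₋₂=1):
  k=0: a=4, p=4, q=1
  k=1: a=2, p=9, q=2
  k=2: a=1, p=13, q=3
  k=3: a=9, p=126, q=29

126/29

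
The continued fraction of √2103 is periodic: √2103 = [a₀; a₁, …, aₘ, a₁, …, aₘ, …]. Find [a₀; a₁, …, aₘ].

a₀ = ⌊√2103⌋ = 45.
With m₀=0, d₀=1 and mₖ₊₁ = dₖaₖ − mₖ, dₖ₊₁ = (n − mₖ₊₁²)/dₖ, aₖ₊₁ = ⌊(a₀+mₖ₊₁)/dₖ₊₁⌋:
  k=1: m=45, d=78, a=1
  k=2: m=33, d=13, a=6
  k=3: m=45, d=6, a=15
  k=4: m=45, d=13, a=6
  k=5: m=33, d=78, a=1
  k=6: m=45, d=1, a=90
d=1 and a=2a₀=90 at k=6, so the next step gives (m, d) = (45, 78) again — its k=1 value — and the period has length 6.

[45; 1, 6, 15, 6, 1, 90]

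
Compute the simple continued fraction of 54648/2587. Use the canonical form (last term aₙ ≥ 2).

[21; 8, 16, 1, 8, 2]

54648 = 21×2587 + 321
2587 = 8×321 + 19
321 = 16×19 + 17
19 = 1×17 + 2
17 = 8×2 + 1
2 = 2×1 + 0  (stop)
So 54648/2587 = [21; 8, 16, 1, 8, 2].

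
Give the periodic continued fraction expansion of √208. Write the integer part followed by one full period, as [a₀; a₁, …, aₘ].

a₀ = ⌊√208⌋ = 14.
With m₀=0, d₀=1 and mₖ₊₁ = dₖaₖ − mₖ, dₖ₊₁ = (n − mₖ₊₁²)/dₖ, aₖ₊₁ = ⌊(a₀+mₖ₊₁)/dₖ₊₁⌋:
  k=1: m=14, d=12, a=2
  k=2: m=10, d=9, a=2
  k=3: m=8, d=16, a=1
  k=4: m=8, d=9, a=2
  k=5: m=10, d=12, a=2
  k=6: m=14, d=1, a=28
d=1 and a=2a₀=28 at k=6, so the next step gives (m, d) = (14, 12) again — its k=1 value — and the period has length 6.

[14; 2, 2, 1, 2, 2, 28]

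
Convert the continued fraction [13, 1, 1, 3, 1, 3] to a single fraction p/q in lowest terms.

Using pₖ = aₖpₖ₋₁ + pₖ₋₂ and qₖ = aₖqₖ₋₁ + qₖ₋₂:
  k=0: a=13, p=13, q=1
  k=1: a=1, p=14, q=1
  k=2: a=1, p=27, q=2
  k=3: a=3, p=95, q=7
  k=4: a=1, p=122, q=9
  k=5: a=3, p=461, q=34

461/34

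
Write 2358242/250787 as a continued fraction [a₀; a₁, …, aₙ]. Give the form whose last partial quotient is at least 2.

[9; 2, 2, 11, 2, 14, 18, 8]

2358242 = 9·250787 + 101159
250787 = 2·101159 + 48469
101159 = 2·48469 + 4221
48469 = 11·4221 + 2038
4221 = 2·2038 + 145
2038 = 14·145 + 8
145 = 18·8 + 1
8 = 8·1 + 0  (stop)
So 2358242/250787 = [9; 2, 2, 11, 2, 14, 18, 8].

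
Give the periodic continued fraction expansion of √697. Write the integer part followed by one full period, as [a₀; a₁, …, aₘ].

a₀ = ⌊√697⌋ = 26.

[26; 2, 2, 52]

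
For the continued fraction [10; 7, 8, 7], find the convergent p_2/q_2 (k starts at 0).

578/57

Using pₖ = aₖpₖ₋₁ + pₖ₋₂, qₖ = aₖqₖ₋₁ + qₖ₋₂ (with p₋₁=1, p₋₂=0, q₋₁=0, q₋₂=1):
  k=0: a=10, p=10, q=1
  k=1: a=7, p=71, q=7
  k=2: a=8, p=578, q=57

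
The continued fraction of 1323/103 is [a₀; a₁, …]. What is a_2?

5

1323 = 12·103 + 87   →  a_0 = 12
103 = 1·87 + 16   →  a_1 = 1
87 = 5·16 + 7   →  a_2 = 5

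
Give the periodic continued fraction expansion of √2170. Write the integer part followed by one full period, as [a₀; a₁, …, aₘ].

a₀ = ⌊√2170⌋ = 46.
With m₀=0, d₀=1 and mₖ₊₁ = dₖaₖ − mₖ, dₖ₊₁ = (n − mₖ₊₁²)/dₖ, aₖ₊₁ = ⌊(a₀+mₖ₊₁)/dₖ₊₁⌋:
  k=1: m=46, d=54, a=1
  k=2: m=8, d=39, a=1
  k=3: m=31, d=31, a=2
  k=4: m=31, d=39, a=1
  k=5: m=8, d=54, a=1
  k=6: m=46, d=1, a=92
d=1 and a=2a₀=92 at k=6, so the next step gives (m, d) = (46, 54) again — its k=1 value — and the period has length 6.

[46; 1, 1, 2, 1, 1, 92]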